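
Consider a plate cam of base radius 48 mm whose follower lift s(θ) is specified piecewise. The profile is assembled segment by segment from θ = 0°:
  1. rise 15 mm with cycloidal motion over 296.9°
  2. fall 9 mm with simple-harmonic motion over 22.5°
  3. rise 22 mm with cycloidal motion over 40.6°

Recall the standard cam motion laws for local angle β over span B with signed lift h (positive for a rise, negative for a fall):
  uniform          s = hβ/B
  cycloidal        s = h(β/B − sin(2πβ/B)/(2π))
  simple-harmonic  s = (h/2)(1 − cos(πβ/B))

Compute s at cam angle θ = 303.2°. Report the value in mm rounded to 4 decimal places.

seg 1 [0°–296.9°] cycloidal, h=15: full span → s += 15 → s = 15.0000
seg 2 [296.9°–319.4°] simple-harmonic, h=-9: θ=303.2° here. β=6.3, B=22.5. -9/2·(1 − cos(π·0.2800)) = -1.6316 → s = 13.3684

13.3684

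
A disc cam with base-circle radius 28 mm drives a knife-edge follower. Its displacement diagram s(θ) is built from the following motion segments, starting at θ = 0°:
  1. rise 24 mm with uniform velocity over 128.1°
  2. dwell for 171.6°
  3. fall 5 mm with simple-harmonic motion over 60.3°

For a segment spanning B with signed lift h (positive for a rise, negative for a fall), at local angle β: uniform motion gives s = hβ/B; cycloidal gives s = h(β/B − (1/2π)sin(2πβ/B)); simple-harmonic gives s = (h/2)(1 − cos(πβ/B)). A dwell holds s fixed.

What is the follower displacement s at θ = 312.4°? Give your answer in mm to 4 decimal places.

seg 1 [0°–128.1°] uniform, h=24: full span → s += 24 → s = 24.0000
seg 2 [128.1°–299.7°] dwell: s stays 24.0000
seg 3 [299.7°–360°] simple-harmonic, h=-5: θ=312.4° here. β=12.7, B=60.3. -5/2·(1 − cos(π·0.2106)) = -0.5276 → s = 23.4724

23.4724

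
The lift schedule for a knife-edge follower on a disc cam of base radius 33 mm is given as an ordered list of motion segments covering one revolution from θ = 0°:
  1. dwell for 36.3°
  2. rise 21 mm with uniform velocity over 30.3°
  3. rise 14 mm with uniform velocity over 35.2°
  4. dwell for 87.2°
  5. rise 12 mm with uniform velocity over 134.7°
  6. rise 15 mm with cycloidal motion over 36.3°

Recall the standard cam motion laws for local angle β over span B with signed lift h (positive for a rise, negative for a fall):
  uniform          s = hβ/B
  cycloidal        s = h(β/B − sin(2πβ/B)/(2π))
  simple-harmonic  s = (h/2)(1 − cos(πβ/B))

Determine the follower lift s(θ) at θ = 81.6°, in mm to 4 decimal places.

seg 1 [0°–36.3°] dwell: s stays 0.0000
seg 2 [36.3°–66.6°] uniform, h=21: full span → s += 21 → s = 21.0000
seg 3 [66.6°–101.8°] uniform, h=14: θ=81.6° here. β=15, B=35.2. 14·15/35.2 = 5.9659 → s = 26.9659

26.9659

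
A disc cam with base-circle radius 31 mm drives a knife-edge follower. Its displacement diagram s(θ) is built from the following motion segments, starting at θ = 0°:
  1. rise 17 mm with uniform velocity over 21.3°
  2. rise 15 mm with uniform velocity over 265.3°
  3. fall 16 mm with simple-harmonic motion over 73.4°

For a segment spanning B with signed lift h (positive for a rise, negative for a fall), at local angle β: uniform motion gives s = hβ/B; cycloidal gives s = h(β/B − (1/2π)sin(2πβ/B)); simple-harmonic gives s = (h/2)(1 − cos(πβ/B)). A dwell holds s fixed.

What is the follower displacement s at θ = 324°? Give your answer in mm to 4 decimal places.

seg 1 [0°–21.3°] uniform, h=17: full span → s += 17 → s = 17.0000
seg 2 [21.3°–286.6°] uniform, h=15: full span → s += 15 → s = 32.0000
seg 3 [286.6°–360°] simple-harmonic, h=-16: θ=324° here. β=37.4, B=73.4. -16/2·(1 − cos(π·0.5095)) = -8.2396 → s = 23.7604

23.7604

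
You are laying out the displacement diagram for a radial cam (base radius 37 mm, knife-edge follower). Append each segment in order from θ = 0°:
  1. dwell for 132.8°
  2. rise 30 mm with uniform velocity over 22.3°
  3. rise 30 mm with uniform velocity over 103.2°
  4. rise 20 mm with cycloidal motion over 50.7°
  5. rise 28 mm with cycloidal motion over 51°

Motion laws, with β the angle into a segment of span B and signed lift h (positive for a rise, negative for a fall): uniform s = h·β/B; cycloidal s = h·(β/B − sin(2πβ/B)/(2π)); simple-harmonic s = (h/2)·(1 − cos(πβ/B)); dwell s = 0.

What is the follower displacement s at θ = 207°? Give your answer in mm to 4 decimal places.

seg 1 [0°–132.8°] dwell: s stays 0.0000
seg 2 [132.8°–155.1°] uniform, h=30: full span → s += 30 → s = 30.0000
seg 3 [155.1°–258.3°] uniform, h=30: θ=207° here. β=51.9, B=103.2. 30·51.9/103.2 = 15.0872 → s = 45.0872

45.0872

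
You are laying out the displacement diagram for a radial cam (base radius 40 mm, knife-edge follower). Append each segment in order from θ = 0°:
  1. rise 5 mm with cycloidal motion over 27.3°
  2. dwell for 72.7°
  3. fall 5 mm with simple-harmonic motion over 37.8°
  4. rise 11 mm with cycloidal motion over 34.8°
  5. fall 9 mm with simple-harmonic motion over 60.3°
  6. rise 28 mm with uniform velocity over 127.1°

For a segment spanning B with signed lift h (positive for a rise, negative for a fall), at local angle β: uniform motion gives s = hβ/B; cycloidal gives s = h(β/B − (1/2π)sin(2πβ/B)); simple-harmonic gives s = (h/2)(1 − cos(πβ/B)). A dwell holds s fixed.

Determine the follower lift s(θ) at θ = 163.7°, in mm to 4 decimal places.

seg 1 [0°–27.3°] cycloidal, h=5: full span → s += 5 → s = 5.0000
seg 2 [27.3°–100°] dwell: s stays 5.0000
seg 3 [100°–137.8°] simple-harmonic, h=-5: full span → s += -5 → s = 0.0000
seg 4 [137.8°–172.6°] cycloidal, h=11: θ=163.7° here. β=25.9, B=34.8. 11·(0.7443 − sin(2π·0.7443)/(2π)) = 9.9363 → s = 9.9363

9.9363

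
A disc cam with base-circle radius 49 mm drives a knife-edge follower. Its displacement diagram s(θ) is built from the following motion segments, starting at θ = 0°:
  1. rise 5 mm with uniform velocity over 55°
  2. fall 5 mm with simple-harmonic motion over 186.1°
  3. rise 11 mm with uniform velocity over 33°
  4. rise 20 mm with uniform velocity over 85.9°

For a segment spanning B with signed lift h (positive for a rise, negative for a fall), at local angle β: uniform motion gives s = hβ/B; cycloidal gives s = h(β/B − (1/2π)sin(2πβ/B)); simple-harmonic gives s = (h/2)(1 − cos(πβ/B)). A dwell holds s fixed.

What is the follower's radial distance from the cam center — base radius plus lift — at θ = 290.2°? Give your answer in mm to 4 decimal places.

seg 1 [0°–55°] uniform, h=5: full span → s += 5 → s = 5.0000
seg 2 [55°–241.1°] simple-harmonic, h=-5: full span → s += -5 → s = 0.0000
seg 3 [241.1°–274.1°] uniform, h=11: full span → s += 11 → s = 11.0000
seg 4 [274.1°–360°] uniform, h=20: θ=290.2° here. β=16.1, B=85.9. 20·16.1/85.9 = 3.7485 → s = 14.7485
radial distance = base radius + s = 49 + 14.7485 = 63.7485

63.7485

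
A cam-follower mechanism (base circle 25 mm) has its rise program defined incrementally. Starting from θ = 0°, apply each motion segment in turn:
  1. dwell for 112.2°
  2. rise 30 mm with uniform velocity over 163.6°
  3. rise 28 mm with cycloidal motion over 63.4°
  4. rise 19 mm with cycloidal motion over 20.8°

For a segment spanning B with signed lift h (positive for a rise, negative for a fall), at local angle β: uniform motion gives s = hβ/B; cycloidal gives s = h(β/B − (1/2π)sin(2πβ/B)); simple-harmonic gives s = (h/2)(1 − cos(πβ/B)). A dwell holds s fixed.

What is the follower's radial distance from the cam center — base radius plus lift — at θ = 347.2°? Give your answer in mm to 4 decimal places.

seg 1 [0°–112.2°] dwell: s stays 0.0000
seg 2 [112.2°–275.8°] uniform, h=30: full span → s += 30 → s = 30.0000
seg 3 [275.8°–339.2°] cycloidal, h=28: full span → s += 28 → s = 58.0000
seg 4 [339.2°–360°] cycloidal, h=19: θ=347.2° here. β=8, B=20.8. 19·(0.3846 − sin(2π·0.3846)/(2π)) = 5.3024 → s = 63.3024
radial distance = base radius + s = 25 + 63.3024 = 88.3024

88.3024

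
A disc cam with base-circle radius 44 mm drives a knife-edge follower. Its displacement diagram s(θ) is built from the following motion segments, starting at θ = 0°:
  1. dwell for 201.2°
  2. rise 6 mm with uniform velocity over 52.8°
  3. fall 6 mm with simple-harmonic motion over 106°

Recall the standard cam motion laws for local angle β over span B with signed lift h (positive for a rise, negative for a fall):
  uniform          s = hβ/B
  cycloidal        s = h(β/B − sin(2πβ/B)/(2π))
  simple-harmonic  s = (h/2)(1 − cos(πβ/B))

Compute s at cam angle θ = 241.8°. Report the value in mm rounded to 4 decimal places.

seg 1 [0°–201.2°] dwell: s stays 0.0000
seg 2 [201.2°–254°] uniform, h=6: θ=241.8° here. β=40.6, B=52.8. 6·40.6/52.8 = 4.6136 → s = 4.6136

4.6136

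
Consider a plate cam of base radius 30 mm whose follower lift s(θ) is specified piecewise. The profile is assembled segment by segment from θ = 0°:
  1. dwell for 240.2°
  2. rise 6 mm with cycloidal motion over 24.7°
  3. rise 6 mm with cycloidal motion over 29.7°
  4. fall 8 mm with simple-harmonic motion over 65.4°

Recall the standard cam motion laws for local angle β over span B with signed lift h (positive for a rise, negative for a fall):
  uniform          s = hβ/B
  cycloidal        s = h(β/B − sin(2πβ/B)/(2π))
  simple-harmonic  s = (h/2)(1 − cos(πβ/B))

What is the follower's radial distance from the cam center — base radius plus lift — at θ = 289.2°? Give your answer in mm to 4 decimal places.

seg 1 [0°–240.2°] dwell: s stays 0.0000
seg 2 [240.2°–264.9°] cycloidal, h=6: full span → s += 6 → s = 6.0000
seg 3 [264.9°–294.6°] cycloidal, h=6: θ=289.2° here. β=24.3, B=29.7. 6·(0.8182 − sin(2π·0.8182)/(2π)) = 5.7777 → s = 11.7777
radial distance = base radius + s = 30 + 11.7777 = 41.7777

41.7777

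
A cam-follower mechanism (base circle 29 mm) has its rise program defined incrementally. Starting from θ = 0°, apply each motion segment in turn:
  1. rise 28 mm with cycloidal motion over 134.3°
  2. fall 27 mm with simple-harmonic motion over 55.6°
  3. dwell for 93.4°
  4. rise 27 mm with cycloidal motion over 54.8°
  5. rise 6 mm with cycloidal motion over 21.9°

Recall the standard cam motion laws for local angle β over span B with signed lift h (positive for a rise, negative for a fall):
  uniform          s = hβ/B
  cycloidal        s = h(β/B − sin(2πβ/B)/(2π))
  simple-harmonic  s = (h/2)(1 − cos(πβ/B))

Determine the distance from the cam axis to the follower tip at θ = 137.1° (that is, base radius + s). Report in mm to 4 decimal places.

seg 1 [0°–134.3°] cycloidal, h=28: full span → s += 28 → s = 28.0000
seg 2 [134.3°–189.9°] simple-harmonic, h=-27: θ=137.1° here. β=2.8, B=55.6. -27/2·(1 − cos(π·0.0504)) = -0.1686 → s = 27.8314
radial distance = base radius + s = 29 + 27.8314 = 56.8314

56.8314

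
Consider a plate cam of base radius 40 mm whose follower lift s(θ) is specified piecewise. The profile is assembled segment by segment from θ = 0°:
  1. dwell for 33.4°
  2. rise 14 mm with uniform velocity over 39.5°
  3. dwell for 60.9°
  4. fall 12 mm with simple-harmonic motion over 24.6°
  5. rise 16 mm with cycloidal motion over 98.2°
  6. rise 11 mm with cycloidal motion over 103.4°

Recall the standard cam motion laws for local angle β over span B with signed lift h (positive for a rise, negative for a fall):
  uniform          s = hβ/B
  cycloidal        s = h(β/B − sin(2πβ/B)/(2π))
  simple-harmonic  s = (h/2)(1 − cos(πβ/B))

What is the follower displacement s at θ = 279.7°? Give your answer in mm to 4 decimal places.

seg 1 [0°–33.4°] dwell: s stays 0.0000
seg 2 [33.4°–72.9°] uniform, h=14: full span → s += 14 → s = 14.0000
seg 3 [72.9°–133.8°] dwell: s stays 14.0000
seg 4 [133.8°–158.4°] simple-harmonic, h=-12: full span → s += -12 → s = 2.0000
seg 5 [158.4°–256.6°] cycloidal, h=16: full span → s += 16 → s = 18.0000
seg 6 [256.6°–360°] cycloidal, h=11: θ=279.7° here. β=23.1, B=103.4. 11·(0.2234 − sin(2π·0.2234)/(2π)) = 0.7311 → s = 18.7311

18.7311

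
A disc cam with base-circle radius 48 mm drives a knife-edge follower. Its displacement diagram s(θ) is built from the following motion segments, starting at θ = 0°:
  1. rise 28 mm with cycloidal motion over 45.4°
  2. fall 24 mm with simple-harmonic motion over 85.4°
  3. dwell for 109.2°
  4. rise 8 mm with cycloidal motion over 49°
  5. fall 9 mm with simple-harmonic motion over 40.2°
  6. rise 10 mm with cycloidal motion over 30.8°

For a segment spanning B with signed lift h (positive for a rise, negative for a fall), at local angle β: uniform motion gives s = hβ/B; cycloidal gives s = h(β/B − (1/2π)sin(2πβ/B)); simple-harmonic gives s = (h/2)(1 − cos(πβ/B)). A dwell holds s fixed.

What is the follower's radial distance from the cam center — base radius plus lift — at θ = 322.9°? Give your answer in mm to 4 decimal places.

seg 1 [0°–45.4°] cycloidal, h=28: full span → s += 28 → s = 28.0000
seg 2 [45.4°–130.8°] simple-harmonic, h=-24: full span → s += -24 → s = 4.0000
seg 3 [130.8°–240°] dwell: s stays 4.0000
seg 4 [240°–289°] cycloidal, h=8: full span → s += 8 → s = 12.0000
seg 5 [289°–329.2°] simple-harmonic, h=-9: θ=322.9° here. β=33.9, B=40.2. -9/2·(1 − cos(π·0.8433)) = -8.4655 → s = 3.5345
radial distance = base radius + s = 48 + 3.5345 = 51.5345

51.5345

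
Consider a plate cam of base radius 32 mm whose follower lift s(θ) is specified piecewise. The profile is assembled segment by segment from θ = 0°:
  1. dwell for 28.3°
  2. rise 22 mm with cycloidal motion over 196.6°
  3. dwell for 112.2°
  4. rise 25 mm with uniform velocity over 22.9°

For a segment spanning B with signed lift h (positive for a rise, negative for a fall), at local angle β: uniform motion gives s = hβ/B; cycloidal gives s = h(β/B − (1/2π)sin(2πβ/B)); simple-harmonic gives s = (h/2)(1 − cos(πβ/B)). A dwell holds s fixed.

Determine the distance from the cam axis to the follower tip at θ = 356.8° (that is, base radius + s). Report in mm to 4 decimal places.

seg 1 [0°–28.3°] dwell: s stays 0.0000
seg 2 [28.3°–224.9°] cycloidal, h=22: full span → s += 22 → s = 22.0000
seg 3 [224.9°–337.1°] dwell: s stays 22.0000
seg 4 [337.1°–360°] uniform, h=25: θ=356.8° here. β=19.7, B=22.9. 25·19.7/22.9 = 21.5066 → s = 43.5066
radial distance = base radius + s = 32 + 43.5066 = 75.5066

75.5066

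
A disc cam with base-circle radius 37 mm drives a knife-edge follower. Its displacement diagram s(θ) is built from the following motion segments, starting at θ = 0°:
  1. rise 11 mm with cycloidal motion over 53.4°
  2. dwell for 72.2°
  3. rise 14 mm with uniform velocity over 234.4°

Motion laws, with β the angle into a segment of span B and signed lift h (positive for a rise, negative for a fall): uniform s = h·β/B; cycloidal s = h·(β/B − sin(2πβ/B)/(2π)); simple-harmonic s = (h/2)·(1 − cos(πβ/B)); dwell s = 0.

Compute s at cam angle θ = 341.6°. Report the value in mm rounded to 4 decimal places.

seg 1 [0°–53.4°] cycloidal, h=11: full span → s += 11 → s = 11.0000
seg 2 [53.4°–125.6°] dwell: s stays 11.0000
seg 3 [125.6°–360°] uniform, h=14: θ=341.6° here. β=216, B=234.4. 14·216/234.4 = 12.9010 → s = 23.9010

23.9010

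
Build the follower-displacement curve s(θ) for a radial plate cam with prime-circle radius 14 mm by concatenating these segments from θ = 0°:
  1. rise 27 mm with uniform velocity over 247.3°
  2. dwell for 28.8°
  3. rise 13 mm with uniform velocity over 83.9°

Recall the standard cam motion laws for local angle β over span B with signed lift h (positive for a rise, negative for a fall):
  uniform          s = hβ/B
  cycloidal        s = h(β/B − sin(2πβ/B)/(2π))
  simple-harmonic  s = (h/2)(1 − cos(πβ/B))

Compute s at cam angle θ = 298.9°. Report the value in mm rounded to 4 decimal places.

seg 1 [0°–247.3°] uniform, h=27: full span → s += 27 → s = 27.0000
seg 2 [247.3°–276.1°] dwell: s stays 27.0000
seg 3 [276.1°–360°] uniform, h=13: θ=298.9° here. β=22.8, B=83.9. 13·22.8/83.9 = 3.5328 → s = 30.5328

30.5328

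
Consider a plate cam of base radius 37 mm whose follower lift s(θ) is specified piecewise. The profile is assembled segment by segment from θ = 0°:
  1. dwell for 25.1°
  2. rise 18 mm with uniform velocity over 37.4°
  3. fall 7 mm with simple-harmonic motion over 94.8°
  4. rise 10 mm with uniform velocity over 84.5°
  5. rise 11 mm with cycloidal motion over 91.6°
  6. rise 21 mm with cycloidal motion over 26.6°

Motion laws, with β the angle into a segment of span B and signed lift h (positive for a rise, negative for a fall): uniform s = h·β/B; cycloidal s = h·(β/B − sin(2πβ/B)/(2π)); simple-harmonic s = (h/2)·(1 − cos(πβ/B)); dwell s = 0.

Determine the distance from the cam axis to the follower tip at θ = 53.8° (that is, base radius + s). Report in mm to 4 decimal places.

seg 1 [0°–25.1°] dwell: s stays 0.0000
seg 2 [25.1°–62.5°] uniform, h=18: θ=53.8° here. β=28.7, B=37.4. 18·28.7/37.4 = 13.8128 → s = 13.8128
radial distance = base radius + s = 37 + 13.8128 = 50.8128

50.8128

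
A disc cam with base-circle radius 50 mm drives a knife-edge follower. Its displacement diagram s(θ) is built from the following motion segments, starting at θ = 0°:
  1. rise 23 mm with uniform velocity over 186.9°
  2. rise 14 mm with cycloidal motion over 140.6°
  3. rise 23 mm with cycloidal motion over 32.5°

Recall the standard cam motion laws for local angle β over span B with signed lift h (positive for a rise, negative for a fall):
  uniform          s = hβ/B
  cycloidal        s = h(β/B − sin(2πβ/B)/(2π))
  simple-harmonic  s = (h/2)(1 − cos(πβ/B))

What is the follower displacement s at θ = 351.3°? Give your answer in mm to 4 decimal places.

seg 1 [0°–186.9°] uniform, h=23: full span → s += 23 → s = 23.0000
seg 2 [186.9°–327.5°] cycloidal, h=14: full span → s += 14 → s = 37.0000
seg 3 [327.5°–360°] cycloidal, h=23: θ=351.3° here. β=23.8, B=32.5. 23·(0.7323 − sin(2π·0.7323)/(2π)) = 20.4810 → s = 57.4810

57.4810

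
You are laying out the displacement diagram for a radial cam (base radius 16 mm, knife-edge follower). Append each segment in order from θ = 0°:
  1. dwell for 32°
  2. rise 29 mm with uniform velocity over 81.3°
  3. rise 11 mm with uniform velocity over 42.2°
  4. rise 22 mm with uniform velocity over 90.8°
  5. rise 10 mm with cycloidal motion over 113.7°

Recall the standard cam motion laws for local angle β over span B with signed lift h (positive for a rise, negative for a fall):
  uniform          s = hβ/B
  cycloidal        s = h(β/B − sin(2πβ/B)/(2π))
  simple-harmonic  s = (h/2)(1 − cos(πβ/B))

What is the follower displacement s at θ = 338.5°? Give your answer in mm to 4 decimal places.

seg 1 [0°–32°] dwell: s stays 0.0000
seg 2 [32°–113.3°] uniform, h=29: full span → s += 29 → s = 29.0000
seg 3 [113.3°–155.5°] uniform, h=11: full span → s += 11 → s = 40.0000
seg 4 [155.5°–246.3°] uniform, h=22: full span → s += 22 → s = 62.0000
seg 5 [246.3°–360°] cycloidal, h=10: θ=338.5° here. β=92.2, B=113.7. 10·(0.8109 − sin(2π·0.8109)/(2π)) = 9.5855 → s = 71.5855

71.5855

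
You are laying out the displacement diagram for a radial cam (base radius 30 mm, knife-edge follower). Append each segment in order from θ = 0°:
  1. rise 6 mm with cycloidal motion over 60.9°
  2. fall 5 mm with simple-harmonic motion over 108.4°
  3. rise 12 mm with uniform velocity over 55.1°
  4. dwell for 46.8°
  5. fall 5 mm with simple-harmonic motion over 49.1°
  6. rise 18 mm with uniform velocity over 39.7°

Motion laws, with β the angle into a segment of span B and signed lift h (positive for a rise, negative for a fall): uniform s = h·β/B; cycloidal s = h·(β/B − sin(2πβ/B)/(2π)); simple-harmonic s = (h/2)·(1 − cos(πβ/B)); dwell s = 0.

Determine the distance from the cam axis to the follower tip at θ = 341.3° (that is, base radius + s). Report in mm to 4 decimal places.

seg 1 [0°–60.9°] cycloidal, h=6: full span → s += 6 → s = 6.0000
seg 2 [60.9°–169.3°] simple-harmonic, h=-5: full span → s += -5 → s = 1.0000
seg 3 [169.3°–224.4°] uniform, h=12: full span → s += 12 → s = 13.0000
seg 4 [224.4°–271.2°] dwell: s stays 13.0000
seg 5 [271.2°–320.3°] simple-harmonic, h=-5: full span → s += -5 → s = 8.0000
seg 6 [320.3°–360°] uniform, h=18: θ=341.3° here. β=21, B=39.7. 18·21/39.7 = 9.5214 → s = 17.5214
radial distance = base radius + s = 30 + 17.5214 = 47.5214

47.5214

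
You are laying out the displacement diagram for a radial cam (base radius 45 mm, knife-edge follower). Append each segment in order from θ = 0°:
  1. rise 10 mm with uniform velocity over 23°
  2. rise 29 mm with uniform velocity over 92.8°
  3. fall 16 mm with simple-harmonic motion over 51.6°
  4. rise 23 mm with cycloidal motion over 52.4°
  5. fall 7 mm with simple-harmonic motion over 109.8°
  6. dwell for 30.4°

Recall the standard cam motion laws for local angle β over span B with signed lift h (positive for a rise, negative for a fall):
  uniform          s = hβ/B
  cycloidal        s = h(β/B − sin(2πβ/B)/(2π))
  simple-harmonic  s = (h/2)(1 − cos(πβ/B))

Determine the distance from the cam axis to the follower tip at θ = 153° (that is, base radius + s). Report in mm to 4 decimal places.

seg 1 [0°–23°] uniform, h=10: full span → s += 10 → s = 10.0000
seg 2 [23°–115.8°] uniform, h=29: full span → s += 29 → s = 39.0000
seg 3 [115.8°–167.4°] simple-harmonic, h=-16: θ=153° here. β=37.2, B=51.6. -16/2·(1 − cos(π·0.7209)) = -13.1174 → s = 25.8826
radial distance = base radius + s = 45 + 25.8826 = 70.8826

70.8826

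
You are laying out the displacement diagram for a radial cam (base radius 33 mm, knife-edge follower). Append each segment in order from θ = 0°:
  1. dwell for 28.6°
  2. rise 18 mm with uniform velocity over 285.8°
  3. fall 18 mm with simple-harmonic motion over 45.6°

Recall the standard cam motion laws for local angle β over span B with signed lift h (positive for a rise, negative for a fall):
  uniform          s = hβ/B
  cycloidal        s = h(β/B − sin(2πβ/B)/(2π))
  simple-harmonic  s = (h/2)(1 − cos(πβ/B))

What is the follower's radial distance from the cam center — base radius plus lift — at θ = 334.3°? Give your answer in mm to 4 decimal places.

seg 1 [0°–28.6°] dwell: s stays 0.0000
seg 2 [28.6°–314.4°] uniform, h=18: full span → s += 18 → s = 18.0000
seg 3 [314.4°–360°] simple-harmonic, h=-18: θ=334.3° here. β=19.9, B=45.6. -18/2·(1 − cos(π·0.4364)) = -7.2138 → s = 10.7862
radial distance = base radius + s = 33 + 10.7862 = 43.7862

43.7862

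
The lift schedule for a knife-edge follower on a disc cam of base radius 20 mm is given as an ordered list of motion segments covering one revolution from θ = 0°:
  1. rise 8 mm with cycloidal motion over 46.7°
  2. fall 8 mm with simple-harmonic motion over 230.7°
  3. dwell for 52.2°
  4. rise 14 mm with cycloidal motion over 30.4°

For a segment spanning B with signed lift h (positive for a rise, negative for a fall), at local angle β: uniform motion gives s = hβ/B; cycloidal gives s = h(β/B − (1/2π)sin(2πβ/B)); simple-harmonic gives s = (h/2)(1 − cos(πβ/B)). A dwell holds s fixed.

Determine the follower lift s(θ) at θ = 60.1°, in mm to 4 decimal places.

seg 1 [0°–46.7°] cycloidal, h=8: full span → s += 8 → s = 8.0000
seg 2 [46.7°–277.4°] simple-harmonic, h=-8: θ=60.1° here. β=13.4, B=230.7. -8/2·(1 − cos(π·0.0581)) = -0.0664 → s = 7.9336

7.9336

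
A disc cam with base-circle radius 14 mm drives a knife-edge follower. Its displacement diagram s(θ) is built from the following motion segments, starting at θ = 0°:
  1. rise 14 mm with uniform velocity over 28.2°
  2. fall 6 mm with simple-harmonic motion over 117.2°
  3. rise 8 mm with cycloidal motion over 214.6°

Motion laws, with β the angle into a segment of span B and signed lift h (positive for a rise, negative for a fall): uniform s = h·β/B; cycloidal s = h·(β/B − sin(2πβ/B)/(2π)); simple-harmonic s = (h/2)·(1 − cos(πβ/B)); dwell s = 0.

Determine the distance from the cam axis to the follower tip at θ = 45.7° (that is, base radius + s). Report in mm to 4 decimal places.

seg 1 [0°–28.2°] uniform, h=14: full span → s += 14 → s = 14.0000
seg 2 [28.2°–145.4°] simple-harmonic, h=-6: θ=45.7° here. β=17.5, B=117.2. -6/2·(1 − cos(π·0.1493)) = -0.3241 → s = 13.6759
radial distance = base radius + s = 14 + 13.6759 = 27.6759

27.6759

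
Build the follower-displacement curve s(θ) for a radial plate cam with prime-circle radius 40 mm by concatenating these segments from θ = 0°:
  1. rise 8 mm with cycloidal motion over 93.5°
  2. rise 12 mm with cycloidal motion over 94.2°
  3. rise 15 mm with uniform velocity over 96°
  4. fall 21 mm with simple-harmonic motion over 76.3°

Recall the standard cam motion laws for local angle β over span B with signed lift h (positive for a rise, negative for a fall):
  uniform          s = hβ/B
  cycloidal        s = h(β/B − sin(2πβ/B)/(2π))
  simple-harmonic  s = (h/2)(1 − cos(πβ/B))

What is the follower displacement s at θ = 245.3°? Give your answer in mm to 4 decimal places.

seg 1 [0°–93.5°] cycloidal, h=8: full span → s += 8 → s = 8.0000
seg 2 [93.5°–187.7°] cycloidal, h=12: full span → s += 12 → s = 20.0000
seg 3 [187.7°–283.7°] uniform, h=15: θ=245.3° here. β=57.6, B=96. 15·57.6/96 = 9.0000 → s = 29.0000

29.0000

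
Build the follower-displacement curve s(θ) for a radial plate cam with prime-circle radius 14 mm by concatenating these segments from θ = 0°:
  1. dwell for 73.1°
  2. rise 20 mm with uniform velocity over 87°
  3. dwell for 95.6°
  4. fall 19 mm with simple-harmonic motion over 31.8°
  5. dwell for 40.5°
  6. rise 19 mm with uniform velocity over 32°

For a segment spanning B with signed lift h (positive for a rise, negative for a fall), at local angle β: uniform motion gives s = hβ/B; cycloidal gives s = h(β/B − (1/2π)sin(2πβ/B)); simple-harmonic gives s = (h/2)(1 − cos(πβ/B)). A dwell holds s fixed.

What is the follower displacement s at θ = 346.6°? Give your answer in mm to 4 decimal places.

seg 1 [0°–73.1°] dwell: s stays 0.0000
seg 2 [73.1°–160.1°] uniform, h=20: full span → s += 20 → s = 20.0000
seg 3 [160.1°–255.7°] dwell: s stays 20.0000
seg 4 [255.7°–287.5°] simple-harmonic, h=-19: full span → s += -19 → s = 1.0000
seg 5 [287.5°–328°] dwell: s stays 1.0000
seg 6 [328°–360°] uniform, h=19: θ=346.6° here. β=18.6, B=32. 19·18.6/32 = 11.0438 → s = 12.0438

12.0438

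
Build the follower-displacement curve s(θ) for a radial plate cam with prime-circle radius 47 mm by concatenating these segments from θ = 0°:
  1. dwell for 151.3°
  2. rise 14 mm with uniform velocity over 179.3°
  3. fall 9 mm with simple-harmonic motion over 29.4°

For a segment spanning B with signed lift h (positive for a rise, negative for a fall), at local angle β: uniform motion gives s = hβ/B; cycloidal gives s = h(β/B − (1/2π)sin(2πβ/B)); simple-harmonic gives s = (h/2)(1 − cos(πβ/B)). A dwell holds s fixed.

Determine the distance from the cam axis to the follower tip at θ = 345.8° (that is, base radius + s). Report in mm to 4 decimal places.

seg 1 [0°–151.3°] dwell: s stays 0.0000
seg 2 [151.3°–330.6°] uniform, h=14: full span → s += 14 → s = 14.0000
seg 3 [330.6°–360°] simple-harmonic, h=-9: θ=345.8° here. β=15.2, B=29.4. -9/2·(1 − cos(π·0.5170)) = -4.7403 → s = 9.2597
radial distance = base radius + s = 47 + 9.2597 = 56.2597

56.2597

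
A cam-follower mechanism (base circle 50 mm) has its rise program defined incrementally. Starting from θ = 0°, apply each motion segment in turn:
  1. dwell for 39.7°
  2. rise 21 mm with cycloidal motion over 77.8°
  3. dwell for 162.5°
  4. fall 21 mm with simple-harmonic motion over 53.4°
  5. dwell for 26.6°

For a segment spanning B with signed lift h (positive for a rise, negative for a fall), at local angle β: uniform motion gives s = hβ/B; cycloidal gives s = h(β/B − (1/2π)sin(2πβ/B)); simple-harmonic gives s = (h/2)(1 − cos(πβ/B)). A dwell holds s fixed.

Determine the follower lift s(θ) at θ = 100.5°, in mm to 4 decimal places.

seg 1 [0°–39.7°] dwell: s stays 0.0000
seg 2 [39.7°–117.5°] cycloidal, h=21: θ=100.5° here. β=60.8, B=77.8. 21·(0.7815 − sin(2π·0.7815)/(2π)) = 19.6884 → s = 19.6884

19.6884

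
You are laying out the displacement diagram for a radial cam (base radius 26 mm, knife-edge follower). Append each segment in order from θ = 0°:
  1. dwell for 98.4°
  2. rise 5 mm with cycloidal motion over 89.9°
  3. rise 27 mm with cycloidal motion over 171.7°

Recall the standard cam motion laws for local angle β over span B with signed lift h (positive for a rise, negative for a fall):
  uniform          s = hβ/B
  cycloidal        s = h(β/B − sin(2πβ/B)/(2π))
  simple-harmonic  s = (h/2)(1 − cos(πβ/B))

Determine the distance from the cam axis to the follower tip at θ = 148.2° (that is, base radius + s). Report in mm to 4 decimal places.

seg 1 [0°–98.4°] dwell: s stays 0.0000
seg 2 [98.4°–188.3°] cycloidal, h=5: θ=148.2° here. β=49.8, B=89.9. 5·(0.5539 − sin(2π·0.5539)/(2π)) = 3.0344 → s = 3.0344
radial distance = base radius + s = 26 + 3.0344 = 29.0344

29.0344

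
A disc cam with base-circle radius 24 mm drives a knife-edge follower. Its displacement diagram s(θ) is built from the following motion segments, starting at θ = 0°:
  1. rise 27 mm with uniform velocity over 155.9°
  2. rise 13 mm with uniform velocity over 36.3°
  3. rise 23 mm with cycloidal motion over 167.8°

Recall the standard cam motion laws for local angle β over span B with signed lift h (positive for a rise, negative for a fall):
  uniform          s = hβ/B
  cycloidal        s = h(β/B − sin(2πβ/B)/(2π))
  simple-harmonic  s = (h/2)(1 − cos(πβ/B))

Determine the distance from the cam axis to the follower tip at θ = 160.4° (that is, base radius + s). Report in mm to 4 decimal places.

seg 1 [0°–155.9°] uniform, h=27: full span → s += 27 → s = 27.0000
seg 2 [155.9°–192.2°] uniform, h=13: θ=160.4° here. β=4.5, B=36.3. 13·4.5/36.3 = 1.6116 → s = 28.6116
radial distance = base radius + s = 24 + 28.6116 = 52.6116

52.6116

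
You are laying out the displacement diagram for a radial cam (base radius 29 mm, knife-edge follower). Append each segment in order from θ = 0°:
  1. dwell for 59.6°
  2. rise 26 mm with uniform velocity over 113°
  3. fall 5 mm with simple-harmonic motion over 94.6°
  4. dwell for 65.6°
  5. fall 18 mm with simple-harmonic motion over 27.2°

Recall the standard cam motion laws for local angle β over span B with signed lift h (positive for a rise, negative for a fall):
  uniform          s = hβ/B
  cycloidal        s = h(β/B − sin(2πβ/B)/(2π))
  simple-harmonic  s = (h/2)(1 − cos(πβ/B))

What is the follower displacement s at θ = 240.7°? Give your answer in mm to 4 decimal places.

seg 1 [0°–59.6°] dwell: s stays 0.0000
seg 2 [59.6°–172.6°] uniform, h=26: full span → s += 26 → s = 26.0000
seg 3 [172.6°–267.2°] simple-harmonic, h=-5: θ=240.7° here. β=68.1, B=94.6. -5/2·(1 − cos(π·0.7199)) = -4.0928 → s = 21.9072

21.9072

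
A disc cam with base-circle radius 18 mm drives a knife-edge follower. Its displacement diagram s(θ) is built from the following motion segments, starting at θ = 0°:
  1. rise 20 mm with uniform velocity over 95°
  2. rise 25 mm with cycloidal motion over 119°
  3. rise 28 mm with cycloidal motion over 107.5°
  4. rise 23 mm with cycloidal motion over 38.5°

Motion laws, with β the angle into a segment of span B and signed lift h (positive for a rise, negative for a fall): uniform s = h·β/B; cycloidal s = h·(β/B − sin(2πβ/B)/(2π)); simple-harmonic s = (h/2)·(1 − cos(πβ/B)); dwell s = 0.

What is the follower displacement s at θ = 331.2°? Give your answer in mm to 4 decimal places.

seg 1 [0°–95°] uniform, h=20: full span → s += 20 → s = 20.0000
seg 2 [95°–214°] cycloidal, h=25: full span → s += 25 → s = 45.0000
seg 3 [214°–321.5°] cycloidal, h=28: full span → s += 28 → s = 73.0000
seg 4 [321.5°–360°] cycloidal, h=23: θ=331.2° here. β=9.7, B=38.5. 23·(0.2519 − sin(2π·0.2519)/(2π)) = 2.1345 → s = 75.1345

75.1345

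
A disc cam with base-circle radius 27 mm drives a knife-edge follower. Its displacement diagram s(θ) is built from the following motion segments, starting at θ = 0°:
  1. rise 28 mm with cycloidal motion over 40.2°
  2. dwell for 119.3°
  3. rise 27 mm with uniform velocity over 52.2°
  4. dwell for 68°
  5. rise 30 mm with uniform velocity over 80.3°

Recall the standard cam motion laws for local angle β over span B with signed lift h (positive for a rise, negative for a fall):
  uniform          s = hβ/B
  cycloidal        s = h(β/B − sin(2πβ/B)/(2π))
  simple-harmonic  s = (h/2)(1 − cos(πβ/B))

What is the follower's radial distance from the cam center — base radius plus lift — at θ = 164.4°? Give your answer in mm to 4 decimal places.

seg 1 [0°–40.2°] cycloidal, h=28: full span → s += 28 → s = 28.0000
seg 2 [40.2°–159.5°] dwell: s stays 28.0000
seg 3 [159.5°–211.7°] uniform, h=27: θ=164.4° here. β=4.9, B=52.2. 27·4.9/52.2 = 2.5345 → s = 30.5345
radial distance = base radius + s = 27 + 30.5345 = 57.5345

57.5345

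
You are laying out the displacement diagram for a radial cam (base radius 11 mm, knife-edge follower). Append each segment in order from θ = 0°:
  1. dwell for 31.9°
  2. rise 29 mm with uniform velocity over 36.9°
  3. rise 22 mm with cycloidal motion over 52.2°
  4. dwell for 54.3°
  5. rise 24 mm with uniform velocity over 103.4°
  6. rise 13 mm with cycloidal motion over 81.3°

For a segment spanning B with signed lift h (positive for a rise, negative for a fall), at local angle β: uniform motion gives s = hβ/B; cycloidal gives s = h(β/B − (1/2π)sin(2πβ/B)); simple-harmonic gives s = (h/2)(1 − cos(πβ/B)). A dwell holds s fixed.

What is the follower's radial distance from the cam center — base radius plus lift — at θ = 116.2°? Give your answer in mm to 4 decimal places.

seg 1 [0°–31.9°] dwell: s stays 0.0000
seg 2 [31.9°–68.8°] uniform, h=29: full span → s += 29 → s = 29.0000
seg 3 [68.8°–121°] cycloidal, h=22: θ=116.2° here. β=47.4, B=52.2. 22·(0.9080 − sin(2π·0.9080)/(2π)) = 21.8893 → s = 50.8893
radial distance = base radius + s = 11 + 50.8893 = 61.8893

61.8893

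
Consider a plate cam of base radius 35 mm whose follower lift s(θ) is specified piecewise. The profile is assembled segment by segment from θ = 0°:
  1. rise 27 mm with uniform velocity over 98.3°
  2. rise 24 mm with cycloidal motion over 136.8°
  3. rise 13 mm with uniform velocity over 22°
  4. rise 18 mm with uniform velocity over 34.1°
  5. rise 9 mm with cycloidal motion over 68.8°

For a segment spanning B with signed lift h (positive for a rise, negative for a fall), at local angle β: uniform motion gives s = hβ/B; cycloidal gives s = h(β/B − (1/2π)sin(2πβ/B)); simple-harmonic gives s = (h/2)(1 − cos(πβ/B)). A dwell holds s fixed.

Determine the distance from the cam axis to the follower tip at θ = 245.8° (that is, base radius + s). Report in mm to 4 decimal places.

seg 1 [0°–98.3°] uniform, h=27: full span → s += 27 → s = 27.0000
seg 2 [98.3°–235.1°] cycloidal, h=24: full span → s += 24 → s = 51.0000
seg 3 [235.1°–257.1°] uniform, h=13: θ=245.8° here. β=10.7, B=22. 13·10.7/22 = 6.3227 → s = 57.3227
radial distance = base radius + s = 35 + 57.3227 = 92.3227

92.3227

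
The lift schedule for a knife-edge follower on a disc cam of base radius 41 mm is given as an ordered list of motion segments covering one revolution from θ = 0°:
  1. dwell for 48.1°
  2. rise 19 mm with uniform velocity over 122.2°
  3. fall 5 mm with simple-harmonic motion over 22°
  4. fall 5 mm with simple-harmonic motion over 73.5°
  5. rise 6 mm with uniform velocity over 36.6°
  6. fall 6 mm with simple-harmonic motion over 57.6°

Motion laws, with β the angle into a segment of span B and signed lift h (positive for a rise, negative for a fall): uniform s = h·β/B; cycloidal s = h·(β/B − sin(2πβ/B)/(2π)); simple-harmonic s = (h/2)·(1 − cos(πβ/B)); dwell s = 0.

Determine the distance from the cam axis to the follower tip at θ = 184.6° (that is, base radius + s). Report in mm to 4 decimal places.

seg 1 [0°–48.1°] dwell: s stays 0.0000
seg 2 [48.1°–170.3°] uniform, h=19: full span → s += 19 → s = 19.0000
seg 3 [170.3°–192.3°] simple-harmonic, h=-5: θ=184.6° here. β=14.3, B=22. -5/2·(1 − cos(π·0.6500)) = -3.6350 → s = 15.3650
radial distance = base radius + s = 41 + 15.3650 = 56.3650

56.3650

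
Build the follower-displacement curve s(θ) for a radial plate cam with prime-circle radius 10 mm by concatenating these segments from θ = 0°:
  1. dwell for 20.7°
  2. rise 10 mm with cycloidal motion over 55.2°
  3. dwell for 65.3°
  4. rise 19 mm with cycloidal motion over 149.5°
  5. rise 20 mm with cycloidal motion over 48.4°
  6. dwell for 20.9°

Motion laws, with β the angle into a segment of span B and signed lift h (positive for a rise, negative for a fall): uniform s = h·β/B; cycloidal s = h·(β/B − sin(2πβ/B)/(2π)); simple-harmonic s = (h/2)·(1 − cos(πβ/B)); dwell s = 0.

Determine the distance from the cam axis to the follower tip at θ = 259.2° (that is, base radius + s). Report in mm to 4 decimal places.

seg 1 [0°–20.7°] dwell: s stays 0.0000
seg 2 [20.7°–75.9°] cycloidal, h=10: full span → s += 10 → s = 10.0000
seg 3 [75.9°–141.2°] dwell: s stays 10.0000
seg 4 [141.2°–290.7°] cycloidal, h=19: θ=259.2° here. β=118, B=149.5. 19·(0.7893 − sin(2π·0.7893)/(2π)) = 17.9289 → s = 27.9289
radial distance = base radius + s = 10 + 27.9289 = 37.9289

37.9289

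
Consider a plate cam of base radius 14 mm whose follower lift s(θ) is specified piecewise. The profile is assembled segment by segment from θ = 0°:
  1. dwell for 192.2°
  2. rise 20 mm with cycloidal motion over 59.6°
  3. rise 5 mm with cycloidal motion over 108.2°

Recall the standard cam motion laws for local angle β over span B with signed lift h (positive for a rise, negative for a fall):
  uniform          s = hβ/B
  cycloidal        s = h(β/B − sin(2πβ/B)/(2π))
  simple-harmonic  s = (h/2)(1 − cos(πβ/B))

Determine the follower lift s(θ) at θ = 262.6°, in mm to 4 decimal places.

seg 1 [0°–192.2°] dwell: s stays 0.0000
seg 2 [192.2°–251.8°] cycloidal, h=20: full span → s += 20 → s = 20.0000
seg 3 [251.8°–360°] cycloidal, h=5: θ=262.6° here. β=10.8, B=108.2. 5·(0.0998 − sin(2π·0.0998)/(2π)) = 0.0321 → s = 20.0321

20.0321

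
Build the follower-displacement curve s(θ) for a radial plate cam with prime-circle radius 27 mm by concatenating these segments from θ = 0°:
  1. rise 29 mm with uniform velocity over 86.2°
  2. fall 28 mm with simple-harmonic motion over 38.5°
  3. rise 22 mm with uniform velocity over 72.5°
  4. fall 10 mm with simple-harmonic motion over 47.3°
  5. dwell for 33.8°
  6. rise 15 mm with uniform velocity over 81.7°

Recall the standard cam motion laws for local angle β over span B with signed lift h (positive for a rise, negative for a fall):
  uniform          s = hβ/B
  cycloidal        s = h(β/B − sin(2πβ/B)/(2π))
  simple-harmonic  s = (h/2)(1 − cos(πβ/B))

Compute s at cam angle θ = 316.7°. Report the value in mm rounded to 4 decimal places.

seg 1 [0°–86.2°] uniform, h=29: full span → s += 29 → s = 29.0000
seg 2 [86.2°–124.7°] simple-harmonic, h=-28: full span → s += -28 → s = 1.0000
seg 3 [124.7°–197.2°] uniform, h=22: full span → s += 22 → s = 23.0000
seg 4 [197.2°–244.5°] simple-harmonic, h=-10: full span → s += -10 → s = 13.0000
seg 5 [244.5°–278.3°] dwell: s stays 13.0000
seg 6 [278.3°–360°] uniform, h=15: θ=316.7° here. β=38.4, B=81.7. 15·38.4/81.7 = 7.0502 → s = 20.0502

20.0502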